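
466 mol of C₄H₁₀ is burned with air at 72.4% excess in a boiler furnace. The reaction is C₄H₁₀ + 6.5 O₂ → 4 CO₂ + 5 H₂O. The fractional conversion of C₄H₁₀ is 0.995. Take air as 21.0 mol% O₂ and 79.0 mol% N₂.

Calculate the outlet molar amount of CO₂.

1850 mol

Stoichiometric O₂ = 6.5 × 466 = 3029 mol; O₂ fed = 3029 × 1.724 = 5222 mol.
N₂ fed = 5222 × 79/21 = 19640 mol.
Fuel reacted = 0.995 × 466 → ξ = 463.7 mol.
Outlet (n = n₀ + ν ξ):
  C₄H₁₀: 466 − 1(463.7) = 2.33
  O₂: 5222 − 6.5(463.7) = 2208
  N₂: 19640 (inert)
  CO₂: 0 + 4(463.7) = 1855
  H₂O: 0 + 5(463.7) = 2318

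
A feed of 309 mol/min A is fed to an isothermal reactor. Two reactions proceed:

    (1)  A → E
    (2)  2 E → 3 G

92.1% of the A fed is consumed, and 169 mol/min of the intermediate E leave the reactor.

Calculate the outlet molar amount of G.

Conversion of A: A consumed = 1ξ₁ = 0.921 × 309 → ξ₁ = 284.6 mol/min.
E balance: n_E = 0 + 1ξ₁ − 2ξ₂ = 169 → ξ₂ = (1·284.6 − 169)/2 = 57.79 mol/min.
Outlet amounts (n = n₀ + Σ ν·ξ):
  A: 309 − 1(284.6) = 24.41
  E: 0 + 1(284.6) − 2(57.79) = 169
  G: 0 + 3(57.79) = 173.4

173 mol/min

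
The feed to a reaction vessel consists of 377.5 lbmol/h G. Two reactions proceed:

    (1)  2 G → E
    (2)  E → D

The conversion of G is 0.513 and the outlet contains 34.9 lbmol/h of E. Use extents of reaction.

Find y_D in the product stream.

Conversion of G: G consumed = 2ξ₁ = 0.513 × 377.5 → ξ₁ = 96.83 lbmol/h.
E balance: n_E = 0 + 1ξ₁ − 1ξ₂ = 34.9 → ξ₂ = (1·96.83 − 34.9)/1 = 61.93 lbmol/h.
Outlet amounts (n = n₀ + Σ ν·ξ):
  G: 377.5 − 2(96.83) = 183.8
  E: 0 + 1(96.83) − 1(61.93) = 34.9
  D: 0 + 1(61.93) = 61.93
Total out = 280.7 lbmol/h; y_D = 61.93 / 280.7 = 0.2206.

0.221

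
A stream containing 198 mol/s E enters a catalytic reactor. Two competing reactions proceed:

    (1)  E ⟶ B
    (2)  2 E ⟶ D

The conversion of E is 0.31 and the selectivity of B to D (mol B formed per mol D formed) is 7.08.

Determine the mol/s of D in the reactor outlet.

6.76 mol/s

Conversion of E: E consumed = 0.31 × 198 = 61.38 mol/s = 1ξ₁ + 2ξ₂.
Selectivity: 1ξ₁ / (1ξ₂) = 7.08 → ξ₁ = 7.08 ξ₂.
Substitute: (1·7.08 + 2) ξ₂ = 61.38 → ξ₂ = 6.76 mol/s, ξ₁ = 47.86 mol/s.
Outlet amounts (n = n₀ + Σ ν·ξ):
  E: 198 − 1(47.86) − 2(6.76) = 136.6
  B: 0 + 1(47.86) = 47.86
  D: 0 + 1(6.76) = 6.76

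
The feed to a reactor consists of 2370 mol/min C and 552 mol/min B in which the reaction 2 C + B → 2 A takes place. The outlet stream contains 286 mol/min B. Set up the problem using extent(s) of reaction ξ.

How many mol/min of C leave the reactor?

1840 mol/min

For B: n = n₀ − 1ξ → 286 = 552 − 1ξ, giving ξ = 266 mol/min.
Outlet amounts (n = n₀ + ν ξ):
  C: 2370 − 2(266) = 1838
  B: 552 − 1(266) = 286
  A: 0 + 2(266) = 532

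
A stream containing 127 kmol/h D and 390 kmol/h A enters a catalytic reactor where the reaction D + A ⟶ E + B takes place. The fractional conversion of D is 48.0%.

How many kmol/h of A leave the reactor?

D reacted = 0.48 × 127 = 60.96 kmol/h; ν_D = −1, so ξ = 60.96/1 = 60.96 kmol/h.
Outlet amounts (n = n₀ + ν ξ):
  D: 127 − 1(60.96) = 66.04
  A: 390 − 1(60.96) = 329
  E: 0 + 1(60.96) = 60.96
  B: 0 + 1(60.96) = 60.96

329 kmol/h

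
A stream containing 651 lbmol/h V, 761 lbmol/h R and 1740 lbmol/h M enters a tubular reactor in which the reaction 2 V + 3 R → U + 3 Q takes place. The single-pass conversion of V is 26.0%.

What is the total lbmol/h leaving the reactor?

3070 lbmol/h

V reacted = 0.26 × 651 = 169.3 lbmol/h; ν_V = −2, so ξ = 169.3/2 = 84.63 lbmol/h.
Outlet amounts (n = n₀ + ν ξ):
  V: 651 − 2(84.63) = 481.7
  R: 761 − 3(84.63) = 507.1
  U: 0 + 1(84.63) = 84.63
  Q: 0 + 3(84.63) = 253.9
  M: 1740 (inert)
Total out = 481.7 + 507.1 + 84.63 + 253.9 + 1740 = 3067 lbmol/h.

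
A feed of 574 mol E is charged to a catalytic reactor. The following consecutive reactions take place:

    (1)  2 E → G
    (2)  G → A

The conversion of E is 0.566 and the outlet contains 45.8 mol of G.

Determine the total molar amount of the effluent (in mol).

Conversion of E: E consumed = 2ξ₁ = 0.566 × 574 → ξ₁ = 162.4 mol.
G balance: n_G = 0 + 1ξ₁ − 1ξ₂ = 45.8 → ξ₂ = (1·162.4 − 45.8)/1 = 116.6 mol.
Outlet amounts (n = n₀ + Σ ν·ξ):
  E: 574 − 2(162.4) = 249.1
  G: 0 + 1(162.4) − 1(116.6) = 45.8
  A: 0 + 1(116.6) = 116.6
Total out = 249.1 + 45.8 + 116.6 = 411.6 mol.

412 mol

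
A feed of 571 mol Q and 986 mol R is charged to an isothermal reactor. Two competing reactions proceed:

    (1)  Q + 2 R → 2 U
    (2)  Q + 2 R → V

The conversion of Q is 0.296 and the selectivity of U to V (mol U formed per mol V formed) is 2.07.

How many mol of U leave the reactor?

Conversion of Q: Q consumed = 0.296 × 571 = 169 mol = 1ξ₁ + 1ξ₂.
Selectivity: 2ξ₁ / (1ξ₂) = 2.07 → ξ₁ = 1.035 ξ₂.
Substitute: (1·1.035 + 1) ξ₂ = 169 → ξ₂ = 83.05 mol, ξ₁ = 85.96 mol.
Outlet amounts (n = n₀ + Σ ν·ξ):
  Q: 571 − 1(85.96) − 1(83.05) = 402
  R: 986 − 2(85.96) − 2(83.05) = 648
  U: 0 + 2(85.96) = 171.9
  V: 0 + 1(83.05) = 83.05

172 mol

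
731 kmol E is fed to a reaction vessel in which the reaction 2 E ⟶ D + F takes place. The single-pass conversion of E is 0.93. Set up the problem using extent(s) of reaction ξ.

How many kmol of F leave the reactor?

E reacted = 0.93 × 731 = 679.8 kmol; ν_E = −2, so ξ = 679.8/2 = 339.9 kmol.
Outlet amounts (n = n₀ + ν ξ):
  E: 731 − 2(339.9) = 51.17
  D: 0 + 1(339.9) = 339.9
  F: 0 + 1(339.9) = 339.9

340 kmol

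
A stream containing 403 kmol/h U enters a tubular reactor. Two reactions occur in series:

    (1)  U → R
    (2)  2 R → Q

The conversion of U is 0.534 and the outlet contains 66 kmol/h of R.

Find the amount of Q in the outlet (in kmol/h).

Conversion of U: U consumed = 1ξ₁ = 0.534 × 403 → ξ₁ = 215.2 kmol/h.
R balance: n_R = 0 + 1ξ₁ − 2ξ₂ = 66 → ξ₂ = (1·215.2 − 66)/2 = 74.6 kmol/h.
Outlet amounts (n = n₀ + Σ ν·ξ):
  U: 403 − 1(215.2) = 187.8
  R: 0 + 1(215.2) − 2(74.6) = 66
  Q: 0 + 1(74.6) = 74.6

74.6 kmol/h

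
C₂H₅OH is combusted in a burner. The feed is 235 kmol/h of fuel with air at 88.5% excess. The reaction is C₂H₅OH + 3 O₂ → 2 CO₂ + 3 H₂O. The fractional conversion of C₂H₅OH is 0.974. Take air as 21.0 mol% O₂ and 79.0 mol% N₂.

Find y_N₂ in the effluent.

0.736

Stoichiometric O₂ = 3 × 235 = 705 kmol/h; O₂ fed = 705 × 1.885 = 1329 kmol/h.
N₂ fed = 1329 × 79/21 = 4999 kmol/h.
Fuel reacted = 0.974 × 235 → ξ = 228.9 kmol/h.
Outlet (n = n₀ + ν ξ):
  C₂H₅OH: 235 − 1(228.9) = 6.11
  O₂: 1329 − 3(228.9) = 642.3
  N₂: 4999 (inert)
  CO₂: 0 + 2(228.9) = 457.8
  H₂O: 0 + 3(228.9) = 686.7
Total out = 6792 kmol/h; y_N₂ = 4999 / 6792 = 0.736.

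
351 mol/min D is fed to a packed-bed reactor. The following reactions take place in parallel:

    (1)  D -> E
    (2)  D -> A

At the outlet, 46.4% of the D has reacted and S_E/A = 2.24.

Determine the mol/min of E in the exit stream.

113 mol/min

Conversion of D: D consumed = 0.464 × 351 = 162.9 mol/min = 1ξ₁ + 1ξ₂.
Selectivity: 1ξ₁ / (1ξ₂) = 2.24 → ξ₁ = 2.24 ξ₂.
Substitute: (1·2.24 + 1) ξ₂ = 162.9 → ξ₂ = 50.27 mol/min, ξ₁ = 112.6 mol/min.
Outlet amounts (n = n₀ + Σ ν·ξ):
  D: 351 − 1(112.6) − 1(50.27) = 188.1
  E: 0 + 1(112.6) = 112.6
  A: 0 + 1(50.27) = 50.27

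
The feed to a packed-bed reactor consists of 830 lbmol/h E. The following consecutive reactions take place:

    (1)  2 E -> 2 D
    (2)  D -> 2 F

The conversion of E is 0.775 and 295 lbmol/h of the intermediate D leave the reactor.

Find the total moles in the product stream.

Conversion of E: E consumed = 2ξ₁ = 0.775 × 830 → ξ₁ = 321.6 lbmol/h.
D balance: n_D = 0 + 2ξ₁ − 1ξ₂ = 295 → ξ₂ = (2·321.6 − 295)/1 = 348.2 lbmol/h.
Outlet amounts (n = n₀ + Σ ν·ξ):
  E: 830 − 2(321.6) = 186.8
  D: 0 + 2(321.6) − 1(348.2) = 295
  F: 0 + 2(348.2) = 696.5
Total out = 186.8 + 295 + 696.5 = 1178 lbmol/h.

1180 lbmol/h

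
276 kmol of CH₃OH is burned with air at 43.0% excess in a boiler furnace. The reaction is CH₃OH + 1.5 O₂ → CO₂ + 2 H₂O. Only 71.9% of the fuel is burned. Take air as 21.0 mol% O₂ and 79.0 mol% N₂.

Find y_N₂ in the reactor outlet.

Stoichiometric O₂ = 1.5 × 276 = 414 kmol; O₂ fed = 414 × 1.430 = 592 kmol.
N₂ fed = 592 × 79/21 = 2227 kmol.
Fuel reacted = 0.719 × 276 → ξ = 198.4 kmol.
Outlet (n = n₀ + ν ξ):
  CH₃OH: 276 − 1(198.4) = 77.56
  O₂: 592 − 1.5(198.4) = 294.4
  N₂: 2227 (inert)
  CO₂: 0 + 1(198.4) = 198.4
  H₂O: 0 + 2(198.4) = 396.9
Total out = 3194 kmol; y_N₂ = 2227 / 3194 = 0.6972.

0.697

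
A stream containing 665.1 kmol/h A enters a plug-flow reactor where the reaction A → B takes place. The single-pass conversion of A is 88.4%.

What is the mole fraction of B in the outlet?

0.884

A reacted = 0.884 × 665.1 = 587.9 kmol/h; ν_A = −1, so ξ = 587.9/1 = 587.9 kmol/h.
Outlet amounts (n = n₀ + ν ξ):
  A: 665.1 − 1(587.9) = 77.15
  B: 0 + 1(587.9) = 587.9
Total out = 665.1 kmol/h; y_B = 587.9 / 665.1 = 0.884.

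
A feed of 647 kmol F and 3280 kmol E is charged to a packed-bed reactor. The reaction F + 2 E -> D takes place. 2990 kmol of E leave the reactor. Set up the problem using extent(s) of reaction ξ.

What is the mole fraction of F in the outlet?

For E: n = n₀ − 2ξ → 2990 = 3280 − 2ξ, giving ξ = 145 kmol.
Outlet amounts (n = n₀ + ν ξ):
  F: 647 − 1(145) = 502
  E: 3280 − 2(145) = 2990
  D: 0 + 1(145) = 145
Total out = 3637 kmol; y_F = 502 / 3637 = 0.138.

0.138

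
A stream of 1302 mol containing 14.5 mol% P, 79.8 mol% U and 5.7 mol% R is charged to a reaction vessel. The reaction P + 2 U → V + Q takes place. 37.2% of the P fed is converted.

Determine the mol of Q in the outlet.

P reacted = 0.372 × 188.8 = 70.23 mol; ν_P = −1, so ξ = 70.23/1 = 70.23 mol.
Outlet amounts (n = n₀ + ν ξ):
  P: 188.8 − 1(70.23) = 118.6
  U: 1039 − 2(70.23) = 898.5
  V: 0 + 1(70.23) = 70.23
  Q: 0 + 1(70.23) = 70.23
  R: 74.21 (inert)

70.2 mol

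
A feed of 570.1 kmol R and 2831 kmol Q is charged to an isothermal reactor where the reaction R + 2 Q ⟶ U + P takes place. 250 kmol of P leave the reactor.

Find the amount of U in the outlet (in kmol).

For P: n = n₀ + 1ξ → 250 = 0 + 1ξ, giving ξ = 250 kmol.
Outlet amounts (n = n₀ + ν ξ):
  R: 570.1 − 1(250) = 320.1
  Q: 2831 − 2(250) = 2331
  U: 0 + 1(250) = 250
  P: 0 + 1(250) = 250

250 kmol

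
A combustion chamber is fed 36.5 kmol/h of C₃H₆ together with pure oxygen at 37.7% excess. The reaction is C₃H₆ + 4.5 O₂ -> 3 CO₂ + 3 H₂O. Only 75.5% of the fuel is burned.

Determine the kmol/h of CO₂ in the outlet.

Stoichiometric O₂ = 4.5 × 36.5 = 164.2 kmol/h; O₂ fed = 164.2 × 1.377 = 226.2 kmol/h.
Fuel reacted = 0.755 × 36.5 → ξ = 27.56 kmol/h.
Outlet (n = n₀ + ν ξ):
  C₃H₆: 36.5 − 1(27.56) = 8.942
  O₂: 226.2 − 4.5(27.56) = 102.2
  CO₂: 0 + 3(27.56) = 82.67
  H₂O: 0 + 3(27.56) = 82.67

82.7 kmol/h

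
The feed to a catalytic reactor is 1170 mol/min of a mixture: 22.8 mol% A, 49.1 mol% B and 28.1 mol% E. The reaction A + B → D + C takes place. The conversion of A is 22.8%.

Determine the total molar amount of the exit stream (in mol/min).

1170 mol/min

A reacted = 0.228 × 266.8 = 60.82 mol/min; ν_A = −1, so ξ = 60.82/1 = 60.82 mol/min.
Outlet amounts (n = n₀ + ν ξ):
  A: 266.8 − 1(60.82) = 205.9
  B: 574.5 − 1(60.82) = 513.6
  D: 0 + 1(60.82) = 60.82
  C: 0 + 1(60.82) = 60.82
  E: 328.8 (inert)
Total out = 205.9 + 513.6 + 60.82 + 60.82 + 328.8 = 1170 mol/min.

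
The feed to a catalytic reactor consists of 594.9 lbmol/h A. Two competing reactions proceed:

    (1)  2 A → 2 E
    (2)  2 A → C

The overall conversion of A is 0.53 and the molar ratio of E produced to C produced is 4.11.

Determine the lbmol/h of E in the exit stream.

212 lbmol/h

Conversion of A: A consumed = 0.53 × 594.9 = 315.3 lbmol/h = 2ξ₁ + 2ξ₂.
Selectivity: 2ξ₁ / (1ξ₂) = 4.11 → ξ₁ = 2.055 ξ₂.
Substitute: (2·2.055 + 2) ξ₂ = 315.3 → ξ₂ = 51.6 lbmol/h, ξ₁ = 106 lbmol/h.
Outlet amounts (n = n₀ + Σ ν·ξ):
  A: 594.9 − 2(106) − 2(51.6) = 279.6
  E: 0 + 2(106) = 212.1
  C: 0 + 1(51.6) = 51.6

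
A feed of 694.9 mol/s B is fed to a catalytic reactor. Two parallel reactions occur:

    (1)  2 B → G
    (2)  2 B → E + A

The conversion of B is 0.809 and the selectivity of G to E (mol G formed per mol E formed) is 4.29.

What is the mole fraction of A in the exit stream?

Conversion of B: B consumed = 0.809 × 694.9 = 562.2 mol/s = 2ξ₁ + 2ξ₂.
Selectivity: 1ξ₁ / (1ξ₂) = 4.29 → ξ₁ = 4.29 ξ₂.
Substitute: (2·4.29 + 2) ξ₂ = 562.2 → ξ₂ = 53.14 mol/s, ξ₁ = 228 mol/s.
Outlet amounts (n = n₀ + Σ ν·ξ):
  B: 694.9 − 2(228) − 2(53.14) = 132.7
  G: 0 + 1(228) = 228
  E: 0 + 1(53.14) = 53.14
  A: 0 + 1(53.14) = 53.14
Total out = 466.9 mol/s; y_A = 53.14 / 466.9 = 0.1138.

0.114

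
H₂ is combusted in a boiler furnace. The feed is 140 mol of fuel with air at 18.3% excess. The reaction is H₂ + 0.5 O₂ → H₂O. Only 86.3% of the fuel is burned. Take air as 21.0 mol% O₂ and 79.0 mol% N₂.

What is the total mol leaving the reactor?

Stoichiometric O₂ = 0.5 × 140 = 70 mol; O₂ fed = 70 × 1.183 = 82.81 mol.
N₂ fed = 82.81 × 79/21 = 311.5 mol.
Fuel reacted = 0.863 × 140 → ξ = 120.8 mol.
Outlet (n = n₀ + ν ξ):
  H₂: 140 − 1(120.8) = 19.18
  O₂: 82.81 − 0.5(120.8) = 22.4
  N₂: 311.5 (inert)
  H₂O: 0 + 1(120.8) = 120.8
Total out = 19.18 + 22.4 + 311.5 + 120.8 = 473.9 mol.

474 mol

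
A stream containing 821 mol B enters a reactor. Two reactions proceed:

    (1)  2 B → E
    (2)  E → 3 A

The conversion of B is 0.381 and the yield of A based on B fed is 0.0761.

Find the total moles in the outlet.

706 mol

Conversion of B: B consumed = 2ξ₁ = 0.381 × 821 → ξ₁ = 156.4 mol.
Yield of A: 3ξ₂ / 821 = 0.0761 → ξ₂ = 20.83 mol.
Outlet amounts (n = n₀ + Σ ν·ξ):
  B: 821 − 2(156.4) = 508.2
  E: 0 + 1(156.4) − 1(20.83) = 135.6
  A: 0 + 3(20.83) = 62.48
Total out = 508.2 + 135.6 + 62.48 = 706.3 mol.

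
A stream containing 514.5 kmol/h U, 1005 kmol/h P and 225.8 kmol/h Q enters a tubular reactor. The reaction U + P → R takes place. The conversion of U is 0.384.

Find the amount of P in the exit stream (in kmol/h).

U reacted = 0.384 × 514.5 = 197.6 kmol/h; ν_U = −1, so ξ = 197.6/1 = 197.6 kmol/h.
Outlet amounts (n = n₀ + ν ξ):
  U: 514.5 − 1(197.6) = 316.9
  P: 1005 − 1(197.6) = 807.4
  R: 0 + 1(197.6) = 197.6
  Q: 225.8 (inert)

807 kmol/h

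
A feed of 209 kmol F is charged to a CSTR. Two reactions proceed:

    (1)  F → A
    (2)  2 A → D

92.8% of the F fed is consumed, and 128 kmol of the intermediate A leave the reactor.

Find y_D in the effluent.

Conversion of F: F consumed = 1ξ₁ = 0.928 × 209 → ξ₁ = 194 kmol.
A balance: n_A = 0 + 1ξ₁ − 2ξ₂ = 128 → ξ₂ = (1·194 − 128)/2 = 32.98 kmol.
Outlet amounts (n = n₀ + Σ ν·ξ):
  F: 209 − 1(194) = 15.05
  A: 0 + 1(194) − 2(32.98) = 128
  D: 0 + 1(32.98) = 32.98
Total out = 176 kmol; y_D = 32.98 / 176 = 0.1873.

0.187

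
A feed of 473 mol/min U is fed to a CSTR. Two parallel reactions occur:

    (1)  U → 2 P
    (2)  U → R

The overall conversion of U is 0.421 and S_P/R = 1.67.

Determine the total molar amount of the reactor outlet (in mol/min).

Conversion of U: U consumed = 0.421 × 473 = 199.1 mol/min = 1ξ₁ + 1ξ₂.
Selectivity: 2ξ₁ / (1ξ₂) = 1.67 → ξ₁ = 0.835 ξ₂.
Substitute: (1·0.835 + 1) ξ₂ = 199.1 → ξ₂ = 108.5 mol/min, ξ₁ = 90.61 mol/min.
Outlet amounts (n = n₀ + Σ ν·ξ):
  U: 473 − 1(90.61) − 1(108.5) = 273.9
  P: 0 + 2(90.61) = 181.2
  R: 0 + 1(108.5) = 108.5
Total out = 273.9 + 181.2 + 108.5 = 563.6 mol/min.

564 mol/min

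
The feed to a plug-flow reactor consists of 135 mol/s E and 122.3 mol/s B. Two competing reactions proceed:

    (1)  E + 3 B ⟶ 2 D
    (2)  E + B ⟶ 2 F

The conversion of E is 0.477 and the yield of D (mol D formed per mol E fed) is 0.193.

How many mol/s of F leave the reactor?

Yield of D: 2ξ₁ / 135 = 0.193 → ξ₁ = 13.03 mol/s.
Conversion of E: 1ξ₁ + 1ξ₂ = 0.477 × 135 = 64.39 → ξ₂ = 51.37 mol/s.
Outlet amounts (n = n₀ + Σ ν·ξ):
  E: 135 − 1(13.03) − 1(51.37) = 70.61
  B: 122.3 − 3(13.03) − 1(51.37) = 31.85
  D: 0 + 2(13.03) = 26.05
  F: 0 + 2(51.37) = 102.7

103 mol/s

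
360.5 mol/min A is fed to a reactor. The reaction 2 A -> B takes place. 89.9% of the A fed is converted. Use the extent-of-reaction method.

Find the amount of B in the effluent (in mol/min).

162 mol/min

A reacted = 0.899 × 360.5 = 324.1 mol/min; ν_A = −2, so ξ = 324.1/2 = 162 mol/min.
Outlet amounts (n = n₀ + ν ξ):
  A: 360.5 − 2(162) = 36.41
  B: 0 + 1(162) = 162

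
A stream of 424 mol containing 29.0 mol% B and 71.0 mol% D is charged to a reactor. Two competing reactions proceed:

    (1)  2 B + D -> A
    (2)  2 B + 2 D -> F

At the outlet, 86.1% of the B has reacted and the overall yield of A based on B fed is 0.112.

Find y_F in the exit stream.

0.14

Yield of A: 1ξ₁ / 123 = 0.112 → ξ₁ = 13.77 mol.
Conversion of B: 2ξ₁ + 2ξ₂ = 0.861 × 123 = 105.9 → ξ₂ = 39.16 mol.
Outlet amounts (n = n₀ + Σ ν·ξ):
  B: 123 − 2(13.77) − 2(39.16) = 17.09
  D: 301 − 1(13.77) − 2(39.16) = 208.9
  A: 0 + 1(13.77) = 13.77
  F: 0 + 1(39.16) = 39.16
Total out = 279 mol; y_F = 39.16 / 279 = 0.1404.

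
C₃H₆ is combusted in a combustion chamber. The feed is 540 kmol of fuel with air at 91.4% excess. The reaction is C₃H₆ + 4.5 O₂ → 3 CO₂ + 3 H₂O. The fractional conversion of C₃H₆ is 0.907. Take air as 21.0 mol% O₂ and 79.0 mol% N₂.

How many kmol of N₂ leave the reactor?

17500 kmol

Stoichiometric O₂ = 4.5 × 540 = 2430 kmol; O₂ fed = 2430 × 1.914 = 4651 kmol.
N₂ fed = 4651 × 79/21 = 17500 kmol.
Fuel reacted = 0.907 × 540 → ξ = 489.8 kmol.
Outlet (n = n₀ + ν ξ):
  C₃H₆: 540 − 1(489.8) = 50.22
  O₂: 4651 − 4.5(489.8) = 2447
  N₂: 17500 (inert)
  CO₂: 0 + 3(489.8) = 1469
  H₂O: 0 + 3(489.8) = 1469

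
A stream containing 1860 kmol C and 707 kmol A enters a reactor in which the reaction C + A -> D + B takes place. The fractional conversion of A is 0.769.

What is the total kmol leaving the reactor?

2570 kmol

A reacted = 0.769 × 707 = 543.7 kmol; ν_A = −1, so ξ = 543.7/1 = 543.7 kmol.
Outlet amounts (n = n₀ + ν ξ):
  C: 1860 − 1(543.7) = 1316
  A: 707 − 1(543.7) = 163.3
  D: 0 + 1(543.7) = 543.7
  B: 0 + 1(543.7) = 543.7
Total out = 1316 + 163.3 + 543.7 + 543.7 = 2567 kmol.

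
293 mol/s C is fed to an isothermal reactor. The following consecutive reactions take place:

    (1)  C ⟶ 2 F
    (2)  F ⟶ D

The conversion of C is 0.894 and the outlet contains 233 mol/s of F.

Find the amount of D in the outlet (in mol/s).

Conversion of C: C consumed = 1ξ₁ = 0.894 × 293 → ξ₁ = 261.9 mol/s.
F balance: n_F = 0 + 2ξ₁ − 1ξ₂ = 233 → ξ₂ = (2·261.9 − 233)/1 = 290.9 mol/s.
Outlet amounts (n = n₀ + Σ ν·ξ):
  C: 293 − 1(261.9) = 31.06
  F: 0 + 2(261.9) − 1(290.9) = 233
  D: 0 + 1(290.9) = 290.9

291 mol/s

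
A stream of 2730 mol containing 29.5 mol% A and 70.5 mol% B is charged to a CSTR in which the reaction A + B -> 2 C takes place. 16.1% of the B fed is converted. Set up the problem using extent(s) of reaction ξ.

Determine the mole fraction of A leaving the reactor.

B reacted = 0.161 × 1925 = 309.9 mol; ν_B = −1, so ξ = 309.9/1 = 309.9 mol.
Outlet amounts (n = n₀ + ν ξ):
  A: 805.4 − 1(309.9) = 495.5
  B: 1925 − 1(309.9) = 1615
  C: 0 + 2(309.9) = 619.7
Total out = 2730 mol; y_A = 495.5 / 2730 = 0.1815.

0.181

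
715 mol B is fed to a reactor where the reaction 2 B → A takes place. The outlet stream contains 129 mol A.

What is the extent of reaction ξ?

For A: n = n₀ + 1ξ → 129 = 0 + 1ξ, giving ξ = 129 mol.
Outlet amounts (n = n₀ + ν ξ):
  B: 715 − 2(129) = 457
  A: 0 + 1(129) = 129

ξ = 129 mol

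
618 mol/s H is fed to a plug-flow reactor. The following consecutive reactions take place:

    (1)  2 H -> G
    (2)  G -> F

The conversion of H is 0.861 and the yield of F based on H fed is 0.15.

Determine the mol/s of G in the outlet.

173 mol/s

Conversion of H: H consumed = 2ξ₁ = 0.861 × 618 → ξ₁ = 266 mol/s.
Yield of F: 1ξ₂ / 618 = 0.15 → ξ₂ = 92.7 mol/s.
Outlet amounts (n = n₀ + Σ ν·ξ):
  H: 618 − 2(266) = 85.9
  G: 0 + 1(266) − 1(92.7) = 173.3
  F: 0 + 1(92.7) = 92.7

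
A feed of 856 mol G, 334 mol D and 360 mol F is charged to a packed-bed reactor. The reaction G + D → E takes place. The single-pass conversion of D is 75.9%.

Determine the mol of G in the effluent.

602 mol

D reacted = 0.759 × 334 = 253.5 mol; ν_D = −1, so ξ = 253.5/1 = 253.5 mol.
Outlet amounts (n = n₀ + ν ξ):
  G: 856 − 1(253.5) = 602.5
  D: 334 − 1(253.5) = 80.49
  E: 0 + 1(253.5) = 253.5
  F: 360 (inert)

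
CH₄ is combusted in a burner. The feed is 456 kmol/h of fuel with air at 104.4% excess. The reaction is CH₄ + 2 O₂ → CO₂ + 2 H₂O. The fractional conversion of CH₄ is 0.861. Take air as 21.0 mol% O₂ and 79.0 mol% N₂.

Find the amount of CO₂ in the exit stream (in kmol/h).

393 kmol/h

Stoichiometric O₂ = 2 × 456 = 912 kmol/h; O₂ fed = 912 × 2.044 = 1864 kmol/h.
N₂ fed = 1864 × 79/21 = 7013 kmol/h.
Fuel reacted = 0.861 × 456 → ξ = 392.6 kmol/h.
Outlet (n = n₀ + ν ξ):
  CH₄: 456 − 1(392.6) = 63.38
  O₂: 1864 − 2(392.6) = 1079
  N₂: 7013 (inert)
  CO₂: 0 + 1(392.6) = 392.6
  H₂O: 0 + 2(392.6) = 785.2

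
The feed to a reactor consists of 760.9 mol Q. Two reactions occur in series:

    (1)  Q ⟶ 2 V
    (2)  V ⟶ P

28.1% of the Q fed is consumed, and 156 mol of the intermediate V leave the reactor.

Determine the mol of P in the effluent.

272 mol

Conversion of Q: Q consumed = 1ξ₁ = 0.281 × 760.9 → ξ₁ = 213.8 mol.
V balance: n_V = 0 + 2ξ₁ − 1ξ₂ = 156 → ξ₂ = (2·213.8 − 156)/1 = 271.6 mol.
Outlet amounts (n = n₀ + Σ ν·ξ):
  Q: 760.9 − 1(213.8) = 547.1
  V: 0 + 2(213.8) − 1(271.6) = 156
  P: 0 + 1(271.6) = 271.6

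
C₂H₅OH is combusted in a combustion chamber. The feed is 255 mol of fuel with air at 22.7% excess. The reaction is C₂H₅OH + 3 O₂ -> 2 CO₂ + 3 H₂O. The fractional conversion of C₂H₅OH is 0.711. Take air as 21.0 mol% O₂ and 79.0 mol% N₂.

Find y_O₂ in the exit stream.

0.0805

Stoichiometric O₂ = 3 × 255 = 765 mol; O₂ fed = 765 × 1.227 = 938.7 mol.
N₂ fed = 938.7 × 79/21 = 3531 mol.
Fuel reacted = 0.711 × 255 → ξ = 181.3 mol.
Outlet (n = n₀ + ν ξ):
  C₂H₅OH: 255 − 1(181.3) = 73.7
  O₂: 938.7 − 3(181.3) = 394.7
  N₂: 3531 (inert)
  CO₂: 0 + 2(181.3) = 362.6
  H₂O: 0 + 3(181.3) = 543.9
Total out = 4906 mol; y_O₂ = 394.7 / 4906 = 0.08046.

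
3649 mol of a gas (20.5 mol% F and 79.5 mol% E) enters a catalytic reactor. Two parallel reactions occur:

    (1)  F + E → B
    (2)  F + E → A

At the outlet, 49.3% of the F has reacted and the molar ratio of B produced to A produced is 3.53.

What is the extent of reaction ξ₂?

Conversion of F: F consumed = 0.493 × 748 = 368.8 mol = 1ξ₁ + 1ξ₂.
Selectivity: 1ξ₁ / (1ξ₂) = 3.53 → ξ₁ = 3.53 ξ₂.
Substitute: (1·3.53 + 1) ξ₂ = 368.8 → ξ₂ = 81.41 mol, ξ₁ = 287.4 mol.
Outlet amounts (n = n₀ + Σ ν·ξ):
  F: 748 − 1(287.4) − 1(81.41) = 379.3
  E: 2901 − 1(287.4) − 1(81.41) = 2532
  B: 0 + 1(287.4) = 287.4
  A: 0 + 1(81.41) = 81.41

ξ₂ = 81.4 mol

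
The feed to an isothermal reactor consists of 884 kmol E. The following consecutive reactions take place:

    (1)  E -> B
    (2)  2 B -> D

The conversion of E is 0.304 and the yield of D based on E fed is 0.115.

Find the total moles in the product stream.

782 kmol

Conversion of E: E consumed = 1ξ₁ = 0.304 × 884 → ξ₁ = 268.7 kmol.
Yield of D: 1ξ₂ / 884 = 0.115 → ξ₂ = 101.7 kmol.
Outlet amounts (n = n₀ + Σ ν·ξ):
  E: 884 − 1(268.7) = 615.3
  B: 0 + 1(268.7) − 2(101.7) = 65.42
  D: 0 + 1(101.7) = 101.7
Total out = 615.3 + 65.42 + 101.7 = 782.3 kmol.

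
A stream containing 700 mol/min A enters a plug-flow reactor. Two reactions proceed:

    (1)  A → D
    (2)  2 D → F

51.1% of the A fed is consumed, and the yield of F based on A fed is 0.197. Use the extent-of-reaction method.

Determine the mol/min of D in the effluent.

81.9 mol/min

Conversion of A: A consumed = 1ξ₁ = 0.511 × 700 → ξ₁ = 357.7 mol/min.
Yield of F: 1ξ₂ / 700 = 0.197 → ξ₂ = 137.9 mol/min.
Outlet amounts (n = n₀ + Σ ν·ξ):
  A: 700 − 1(357.7) = 342.3
  D: 0 + 1(357.7) − 2(137.9) = 81.9
  F: 0 + 1(137.9) = 137.9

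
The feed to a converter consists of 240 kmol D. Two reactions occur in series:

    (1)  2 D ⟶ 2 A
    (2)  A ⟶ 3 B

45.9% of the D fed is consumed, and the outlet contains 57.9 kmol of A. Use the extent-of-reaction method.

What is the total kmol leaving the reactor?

Conversion of D: D consumed = 2ξ₁ = 0.459 × 240 → ξ₁ = 55.08 kmol.
A balance: n_A = 0 + 2ξ₁ − 1ξ₂ = 57.9 → ξ₂ = (2·55.08 − 57.9)/1 = 52.26 kmol.
Outlet amounts (n = n₀ + Σ ν·ξ):
  D: 240 − 2(55.08) = 129.8
  A: 0 + 2(55.08) − 1(52.26) = 57.9
  B: 0 + 3(52.26) = 156.8
Total out = 129.8 + 57.9 + 156.8 = 344.5 kmol.

345 kmol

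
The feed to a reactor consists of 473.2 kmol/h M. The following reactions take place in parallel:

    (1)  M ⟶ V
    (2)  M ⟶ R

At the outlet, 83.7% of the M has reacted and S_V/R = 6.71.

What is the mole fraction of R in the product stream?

Conversion of M: M consumed = 0.837 × 473.2 = 396.1 kmol/h = 1ξ₁ + 1ξ₂.
Selectivity: 1ξ₁ / (1ξ₂) = 6.71 → ξ₁ = 6.71 ξ₂.
Substitute: (1·6.71 + 1) ξ₂ = 396.1 → ξ₂ = 51.37 kmol/h, ξ₁ = 344.7 kmol/h.
Outlet amounts (n = n₀ + Σ ν·ξ):
  M: 473.2 − 1(344.7) − 1(51.37) = 77.13
  V: 0 + 1(344.7) = 344.7
  R: 0 + 1(51.37) = 51.37
Total out = 473.2 kmol/h; y_R = 51.37 / 473.2 = 0.1086.

0.109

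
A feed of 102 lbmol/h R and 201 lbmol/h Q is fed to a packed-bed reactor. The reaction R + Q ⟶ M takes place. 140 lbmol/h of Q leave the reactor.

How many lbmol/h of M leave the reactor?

For Q: n = n₀ − 1ξ → 140 = 201 − 1ξ, giving ξ = 61 lbmol/h.
Outlet amounts (n = n₀ + ν ξ):
  R: 102 − 1(61) = 41
  Q: 201 − 1(61) = 140
  M: 0 + 1(61) = 61

61 lbmol/h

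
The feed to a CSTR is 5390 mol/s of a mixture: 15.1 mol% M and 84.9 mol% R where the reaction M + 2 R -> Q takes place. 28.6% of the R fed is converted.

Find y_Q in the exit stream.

0.16

R reacted = 0.286 × 4576 = 1309 mol/s; ν_R = −2, so ξ = 1309/2 = 654.4 mol/s.
Outlet amounts (n = n₀ + ν ξ):
  M: 813.9 − 1(654.4) = 159.5
  R: 4576 − 2(654.4) = 3267
  Q: 0 + 1(654.4) = 654.4
Total out = 4081 mol/s; y_Q = 654.4 / 4081 = 0.1603.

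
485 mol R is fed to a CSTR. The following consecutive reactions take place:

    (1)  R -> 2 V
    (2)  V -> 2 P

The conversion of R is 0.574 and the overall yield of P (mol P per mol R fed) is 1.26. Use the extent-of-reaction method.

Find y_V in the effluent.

0.235

Conversion of R: R consumed = 1ξ₁ = 0.574 × 485 → ξ₁ = 278.4 mol.
Yield of P: 2ξ₂ / 485 = 1.26 → ξ₂ = 305.6 mol.
Outlet amounts (n = n₀ + Σ ν·ξ):
  R: 485 − 1(278.4) = 206.6
  V: 0 + 2(278.4) − 1(305.6) = 251.2
  P: 0 + 2(305.6) = 611.1
Total out = 1069 mol; y_V = 251.2 / 1069 = 0.235.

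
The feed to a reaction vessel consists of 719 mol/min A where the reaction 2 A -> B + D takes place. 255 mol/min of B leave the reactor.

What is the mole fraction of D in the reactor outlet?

0.355

For B: n = n₀ + 1ξ → 255 = 0 + 1ξ, giving ξ = 255 mol/min.
Outlet amounts (n = n₀ + ν ξ):
  A: 719 − 2(255) = 209
  B: 0 + 1(255) = 255
  D: 0 + 1(255) = 255
Total out = 719 mol/min; y_D = 255 / 719 = 0.3547.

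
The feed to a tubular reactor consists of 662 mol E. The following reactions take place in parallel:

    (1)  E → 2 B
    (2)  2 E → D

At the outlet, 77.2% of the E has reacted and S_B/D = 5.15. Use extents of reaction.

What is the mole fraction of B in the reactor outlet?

Conversion of E: E consumed = 0.772 × 662 = 511.1 mol = 1ξ₁ + 2ξ₂.
Selectivity: 2ξ₁ / (1ξ₂) = 5.15 → ξ₁ = 2.575 ξ₂.
Substitute: (1·2.575 + 2) ξ₂ = 511.1 → ξ₂ = 111.7 mol, ξ₁ = 287.6 mol.
Outlet amounts (n = n₀ + Σ ν·ξ):
  E: 662 − 1(287.6) − 2(111.7) = 150.9
  B: 0 + 2(287.6) = 575.3
  D: 0 + 1(111.7) = 111.7
Total out = 837.9 mol; y_B = 575.3 / 837.9 = 0.6866.

0.687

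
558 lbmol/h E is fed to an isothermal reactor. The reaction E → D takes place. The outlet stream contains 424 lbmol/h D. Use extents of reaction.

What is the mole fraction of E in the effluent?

0.24

For D: n = n₀ + 1ξ → 424 = 0 + 1ξ, giving ξ = 424 lbmol/h.
Outlet amounts (n = n₀ + ν ξ):
  E: 558 − 1(424) = 134
  D: 0 + 1(424) = 424
Total out = 558 lbmol/h; y_E = 134 / 558 = 0.2401.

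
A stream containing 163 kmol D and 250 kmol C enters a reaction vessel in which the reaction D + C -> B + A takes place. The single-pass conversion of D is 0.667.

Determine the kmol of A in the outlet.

109 kmol

D reacted = 0.667 × 163 = 108.7 kmol; ν_D = −1, so ξ = 108.7/1 = 108.7 kmol.
Outlet amounts (n = n₀ + ν ξ):
  D: 163 − 1(108.7) = 54.28
  C: 250 − 1(108.7) = 141.3
  B: 0 + 1(108.7) = 108.7
  A: 0 + 1(108.7) = 108.7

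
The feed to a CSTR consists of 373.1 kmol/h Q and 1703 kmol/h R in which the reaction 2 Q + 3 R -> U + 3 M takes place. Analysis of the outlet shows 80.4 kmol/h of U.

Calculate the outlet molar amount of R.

1460 kmol/h

For U: n = n₀ + 1ξ → 80.4 = 0 + 1ξ, giving ξ = 80.4 kmol/h.
Outlet amounts (n = n₀ + ν ξ):
  Q: 373.1 − 2(80.4) = 212.3
  R: 1703 − 3(80.4) = 1462
  U: 0 + 1(80.4) = 80.4
  M: 0 + 3(80.4) = 241.2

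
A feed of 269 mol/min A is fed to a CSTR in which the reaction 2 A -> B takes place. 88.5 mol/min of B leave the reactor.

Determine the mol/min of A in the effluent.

For B: n = n₀ + 1ξ → 88.5 = 0 + 1ξ, giving ξ = 88.5 mol/min.
Outlet amounts (n = n₀ + ν ξ):
  A: 269 − 2(88.5) = 92
  B: 0 + 1(88.5) = 88.5

92 mol/min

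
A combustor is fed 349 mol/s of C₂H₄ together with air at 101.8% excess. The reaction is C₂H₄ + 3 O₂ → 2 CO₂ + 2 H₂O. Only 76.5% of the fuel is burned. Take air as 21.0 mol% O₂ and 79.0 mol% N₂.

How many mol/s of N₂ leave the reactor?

7950 mol/s

Stoichiometric O₂ = 3 × 349 = 1047 mol/s; O₂ fed = 1047 × 2.018 = 2113 mol/s.
N₂ fed = 2113 × 79/21 = 7948 mol/s.
Fuel reacted = 0.765 × 349 → ξ = 267 mol/s.
Outlet (n = n₀ + ν ξ):
  C₂H₄: 349 − 1(267) = 82.01
  O₂: 2113 − 3(267) = 1312
  N₂: 7948 (inert)
  CO₂: 0 + 2(267) = 534
  H₂O: 0 + 2(267) = 534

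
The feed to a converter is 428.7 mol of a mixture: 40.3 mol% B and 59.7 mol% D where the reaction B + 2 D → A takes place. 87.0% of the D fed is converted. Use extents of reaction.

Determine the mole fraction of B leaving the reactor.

0.298

D reacted = 0.87 × 255.9 = 222.7 mol; ν_D = −2, so ξ = 222.7/2 = 111.3 mol.
Outlet amounts (n = n₀ + ν ξ):
  B: 172.8 − 1(111.3) = 61.43
  D: 255.9 − 2(111.3) = 33.27
  A: 0 + 1(111.3) = 111.3
Total out = 206 mol; y_B = 61.43 / 206 = 0.2982.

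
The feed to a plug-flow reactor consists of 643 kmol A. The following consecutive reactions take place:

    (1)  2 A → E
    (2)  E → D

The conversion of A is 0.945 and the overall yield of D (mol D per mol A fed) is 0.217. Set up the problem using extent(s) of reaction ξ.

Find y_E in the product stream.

0.484

Conversion of A: A consumed = 2ξ₁ = 0.945 × 643 → ξ₁ = 303.8 kmol.
Yield of D: 1ξ₂ / 643 = 0.217 → ξ₂ = 139.5 kmol.
Outlet amounts (n = n₀ + Σ ν·ξ):
  A: 643 − 2(303.8) = 35.37
  E: 0 + 1(303.8) − 1(139.5) = 164.3
  D: 0 + 1(139.5) = 139.5
Total out = 339.2 kmol; y_E = 164.3 / 339.2 = 0.4844.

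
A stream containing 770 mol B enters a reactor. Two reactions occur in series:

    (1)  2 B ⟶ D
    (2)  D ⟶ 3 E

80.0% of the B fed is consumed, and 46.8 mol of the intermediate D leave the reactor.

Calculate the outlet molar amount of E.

784 mol

Conversion of B: B consumed = 2ξ₁ = 0.8 × 770 → ξ₁ = 308 mol.
D balance: n_D = 0 + 1ξ₁ − 1ξ₂ = 46.8 → ξ₂ = (1·308 − 46.8)/1 = 261.2 mol.
Outlet amounts (n = n₀ + Σ ν·ξ):
  B: 770 − 2(308) = 154
  D: 0 + 1(308) − 1(261.2) = 46.8
  E: 0 + 3(261.2) = 783.6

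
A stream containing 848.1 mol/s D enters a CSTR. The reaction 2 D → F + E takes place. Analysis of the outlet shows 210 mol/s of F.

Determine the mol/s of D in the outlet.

428 mol/s

For F: n = n₀ + 1ξ → 210 = 0 + 1ξ, giving ξ = 210 mol/s.
Outlet amounts (n = n₀ + ν ξ):
  D: 848.1 − 2(210) = 428.1
  F: 0 + 1(210) = 210
  E: 0 + 1(210) = 210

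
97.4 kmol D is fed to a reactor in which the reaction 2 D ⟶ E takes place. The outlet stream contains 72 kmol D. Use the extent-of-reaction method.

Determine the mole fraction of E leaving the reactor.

0.15

For D: n = n₀ − 2ξ → 72 = 97.4 − 2ξ, giving ξ = 12.7 kmol.
Outlet amounts (n = n₀ + ν ξ):
  D: 97.4 − 2(12.7) = 72
  E: 0 + 1(12.7) = 12.7
Total out = 84.7 kmol; y_E = 12.7 / 84.7 = 0.1499.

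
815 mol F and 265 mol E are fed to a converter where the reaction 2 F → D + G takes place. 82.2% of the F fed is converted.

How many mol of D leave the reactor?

F reacted = 0.822 × 815 = 669.9 mol; ν_F = −2, so ξ = 669.9/2 = 335 mol.
Outlet amounts (n = n₀ + ν ξ):
  F: 815 − 2(335) = 145.1
  D: 0 + 1(335) = 335
  G: 0 + 1(335) = 335
  E: 265 (inert)

335 mol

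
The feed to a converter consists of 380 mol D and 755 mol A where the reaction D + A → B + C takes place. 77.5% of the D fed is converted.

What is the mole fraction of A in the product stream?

0.406

D reacted = 0.775 × 380 = 294.5 mol; ν_D = −1, so ξ = 294.5/1 = 294.5 mol.
Outlet amounts (n = n₀ + ν ξ):
  D: 380 − 1(294.5) = 85.5
  A: 755 − 1(294.5) = 460.5
  B: 0 + 1(294.5) = 294.5
  C: 0 + 1(294.5) = 294.5
Total out = 1135 mol; y_A = 460.5 / 1135 = 0.4057.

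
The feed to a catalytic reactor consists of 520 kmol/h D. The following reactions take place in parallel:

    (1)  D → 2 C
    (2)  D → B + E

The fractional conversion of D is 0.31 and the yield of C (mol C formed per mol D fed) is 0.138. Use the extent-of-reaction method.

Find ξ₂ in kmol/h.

ξ₂ = 125 kmol/h

Yield of C: 2ξ₁ / 520 = 0.138 → ξ₁ = 35.88 kmol/h.
Conversion of D: 1ξ₁ + 1ξ₂ = 0.31 × 520 = 161.2 → ξ₂ = 125.3 kmol/h.
Outlet amounts (n = n₀ + Σ ν·ξ):
  D: 520 − 1(35.88) − 1(125.3) = 358.8
  C: 0 + 2(35.88) = 71.76
  B: 0 + 1(125.3) = 125.3
  E: 0 + 1(125.3) = 125.3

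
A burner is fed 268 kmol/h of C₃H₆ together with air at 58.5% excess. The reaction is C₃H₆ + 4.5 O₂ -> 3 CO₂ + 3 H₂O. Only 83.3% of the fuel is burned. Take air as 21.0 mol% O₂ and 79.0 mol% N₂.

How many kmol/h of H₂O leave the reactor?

670 kmol/h

Stoichiometric O₂ = 4.5 × 268 = 1206 kmol/h; O₂ fed = 1206 × 1.585 = 1912 kmol/h.
N₂ fed = 1912 × 79/21 = 7191 kmol/h.
Fuel reacted = 0.833 × 268 → ξ = 223.2 kmol/h.
Outlet (n = n₀ + ν ξ):
  C₃H₆: 268 − 1(223.2) = 44.76
  O₂: 1912 − 4.5(223.2) = 906.9
  N₂: 7191 (inert)
  CO₂: 0 + 3(223.2) = 669.7
  H₂O: 0 + 3(223.2) = 669.7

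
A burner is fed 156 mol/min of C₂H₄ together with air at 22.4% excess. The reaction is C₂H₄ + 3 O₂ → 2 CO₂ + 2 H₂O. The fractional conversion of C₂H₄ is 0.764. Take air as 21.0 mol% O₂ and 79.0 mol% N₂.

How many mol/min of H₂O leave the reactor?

238 mol/min

Stoichiometric O₂ = 3 × 156 = 468 mol/min; O₂ fed = 468 × 1.224 = 572.8 mol/min.
N₂ fed = 572.8 × 79/21 = 2155 mol/min.
Fuel reacted = 0.764 × 156 → ξ = 119.2 mol/min.
Outlet (n = n₀ + ν ξ):
  C₂H₄: 156 − 1(119.2) = 36.82
  O₂: 572.8 − 3(119.2) = 215.3
  N₂: 2155 (inert)
  CO₂: 0 + 2(119.2) = 238.4
  H₂O: 0 + 2(119.2) = 238.4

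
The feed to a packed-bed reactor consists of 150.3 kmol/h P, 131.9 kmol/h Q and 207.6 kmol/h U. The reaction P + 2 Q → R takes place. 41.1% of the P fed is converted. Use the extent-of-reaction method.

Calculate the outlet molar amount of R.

P reacted = 0.411 × 150.3 = 61.77 kmol/h; ν_P = −1, so ξ = 61.77/1 = 61.77 kmol/h.
Outlet amounts (n = n₀ + ν ξ):
  P: 150.3 − 1(61.77) = 88.53
  Q: 131.9 − 2(61.77) = 8.353
  R: 0 + 1(61.77) = 61.77
  U: 207.6 (inert)

61.8 kmol/h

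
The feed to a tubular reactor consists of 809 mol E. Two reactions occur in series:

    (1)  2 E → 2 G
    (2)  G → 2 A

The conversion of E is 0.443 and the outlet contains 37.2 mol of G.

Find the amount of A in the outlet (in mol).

Conversion of E: E consumed = 2ξ₁ = 0.443 × 809 → ξ₁ = 179.2 mol.
G balance: n_G = 0 + 2ξ₁ − 1ξ₂ = 37.2 → ξ₂ = (2·179.2 − 37.2)/1 = 321.2 mol.
Outlet amounts (n = n₀ + Σ ν·ξ):
  E: 809 − 2(179.2) = 450.6
  G: 0 + 2(179.2) − 1(321.2) = 37.2
  A: 0 + 2(321.2) = 642.4

642 mol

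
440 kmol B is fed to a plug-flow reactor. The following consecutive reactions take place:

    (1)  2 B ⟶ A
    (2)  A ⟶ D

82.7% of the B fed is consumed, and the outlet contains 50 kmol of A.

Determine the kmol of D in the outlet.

Conversion of B: B consumed = 2ξ₁ = 0.827 × 440 → ξ₁ = 181.9 kmol.
A balance: n_A = 0 + 1ξ₁ − 1ξ₂ = 50 → ξ₂ = (1·181.9 − 50)/1 = 131.9 kmol.
Outlet amounts (n = n₀ + Σ ν·ξ):
  B: 440 − 2(181.9) = 76.12
  A: 0 + 1(181.9) − 1(131.9) = 50
  D: 0 + 1(131.9) = 131.9

132 kmol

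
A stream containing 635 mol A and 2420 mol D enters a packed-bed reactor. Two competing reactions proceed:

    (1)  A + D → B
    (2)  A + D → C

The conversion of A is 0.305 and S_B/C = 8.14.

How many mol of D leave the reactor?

Conversion of A: A consumed = 0.305 × 635 = 193.7 mol = 1ξ₁ + 1ξ₂.
Selectivity: 1ξ₁ / (1ξ₂) = 8.14 → ξ₁ = 8.14 ξ₂.
Substitute: (1·8.14 + 1) ξ₂ = 193.7 → ξ₂ = 21.19 mol, ξ₁ = 172.5 mol.
Outlet amounts (n = n₀ + Σ ν·ξ):
  A: 635 − 1(172.5) − 1(21.19) = 441.3
  D: 2420 − 1(172.5) − 1(21.19) = 2226
  B: 0 + 1(172.5) = 172.5
  C: 0 + 1(21.19) = 21.19

2230 mol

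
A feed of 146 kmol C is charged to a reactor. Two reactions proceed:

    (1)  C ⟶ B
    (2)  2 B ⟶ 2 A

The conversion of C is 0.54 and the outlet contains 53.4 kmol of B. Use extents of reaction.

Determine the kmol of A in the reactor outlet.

25.4 kmol

Conversion of C: C consumed = 1ξ₁ = 0.54 × 146 → ξ₁ = 78.84 kmol.
B balance: n_B = 0 + 1ξ₁ − 2ξ₂ = 53.4 → ξ₂ = (1·78.84 − 53.4)/2 = 12.72 kmol.
Outlet amounts (n = n₀ + Σ ν·ξ):
  C: 146 − 1(78.84) = 67.16
  B: 0 + 1(78.84) − 2(12.72) = 53.4
  A: 0 + 2(12.72) = 25.44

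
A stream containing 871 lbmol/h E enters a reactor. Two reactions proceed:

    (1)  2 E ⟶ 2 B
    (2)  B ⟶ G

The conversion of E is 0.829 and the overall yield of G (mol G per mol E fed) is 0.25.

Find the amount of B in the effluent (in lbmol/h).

Conversion of E: E consumed = 2ξ₁ = 0.829 × 871 → ξ₁ = 361 lbmol/h.
Yield of G: 1ξ₂ / 871 = 0.25 → ξ₂ = 217.8 lbmol/h.
Outlet amounts (n = n₀ + Σ ν·ξ):
  E: 871 − 2(361) = 148.9
  B: 0 + 2(361) − 1(217.8) = 504.3
  G: 0 + 1(217.8) = 217.8

504 lbmol/h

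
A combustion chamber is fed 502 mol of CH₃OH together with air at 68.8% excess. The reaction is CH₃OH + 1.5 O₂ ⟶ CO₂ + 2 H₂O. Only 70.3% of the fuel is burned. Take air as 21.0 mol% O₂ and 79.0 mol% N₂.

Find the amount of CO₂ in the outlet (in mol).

Stoichiometric O₂ = 1.5 × 502 = 753 mol; O₂ fed = 753 × 1.688 = 1271 mol.
N₂ fed = 1271 × 79/21 = 4782 mol.
Fuel reacted = 0.703 × 502 → ξ = 352.9 mol.
Outlet (n = n₀ + ν ξ):
  CH₃OH: 502 − 1(352.9) = 149.1
  O₂: 1271 − 1.5(352.9) = 741.7
  N₂: 4782 (inert)
  CO₂: 0 + 1(352.9) = 352.9
  H₂O: 0 + 2(352.9) = 705.8

353 mol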